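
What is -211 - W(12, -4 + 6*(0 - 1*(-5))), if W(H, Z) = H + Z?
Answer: -249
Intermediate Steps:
-211 - W(12, -4 + 6*(0 - 1*(-5))) = -211 - (12 + (-4 + 6*(0 - 1*(-5)))) = -211 - (12 + (-4 + 6*(0 + 5))) = -211 - (12 + (-4 + 6*5)) = -211 - (12 + (-4 + 30)) = -211 - (12 + 26) = -211 - 1*38 = -211 - 38 = -249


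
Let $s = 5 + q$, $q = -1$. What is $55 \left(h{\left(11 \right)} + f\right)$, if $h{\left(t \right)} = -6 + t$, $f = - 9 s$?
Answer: $-1705$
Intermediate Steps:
$s = 4$ ($s = 5 - 1 = 4$)
$f = -36$ ($f = \left(-9\right) 4 = -36$)
$55 \left(h{\left(11 \right)} + f\right) = 55 \left(\left(-6 + 11\right) - 36\right) = 55 \left(5 - 36\right) = 55 \left(-31\right) = -1705$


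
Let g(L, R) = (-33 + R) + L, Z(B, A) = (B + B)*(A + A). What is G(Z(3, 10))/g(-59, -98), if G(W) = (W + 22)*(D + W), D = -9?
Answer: -7881/95 ≈ -82.958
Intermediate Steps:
Z(B, A) = 4*A*B (Z(B, A) = (2*B)*(2*A) = 4*A*B)
G(W) = (-9 + W)*(22 + W) (G(W) = (W + 22)*(-9 + W) = (22 + W)*(-9 + W) = (-9 + W)*(22 + W))
g(L, R) = -33 + L + R
G(Z(3, 10))/g(-59, -98) = (-198 + (4*10*3)² + 13*(4*10*3))/(-33 - 59 - 98) = (-198 + 120² + 13*120)/(-190) = (-198 + 14400 + 1560)*(-1/190) = 15762*(-1/190) = -7881/95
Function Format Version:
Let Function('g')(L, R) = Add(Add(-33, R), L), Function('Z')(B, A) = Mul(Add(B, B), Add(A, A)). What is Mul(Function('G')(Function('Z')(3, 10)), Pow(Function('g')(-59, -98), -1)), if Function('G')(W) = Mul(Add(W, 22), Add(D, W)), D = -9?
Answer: Rational(-7881, 95) ≈ -82.958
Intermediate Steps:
Function('Z')(B, A) = Mul(4, A, B) (Function('Z')(B, A) = Mul(Mul(2, B), Mul(2, A)) = Mul(4, A, B))
Function('G')(W) = Mul(Add(-9, W), Add(22, W)) (Function('G')(W) = Mul(Add(W, 22), Add(-9, W)) = Mul(Add(22, W), Add(-9, W)) = Mul(Add(-9, W), Add(22, W)))
Function('g')(L, R) = Add(-33, L, R)
Mul(Function('G')(Function('Z')(3, 10)), Pow(Function('g')(-59, -98), -1)) = Mul(Add(-198, Pow(Mul(4, 10, 3), 2), Mul(13, Mul(4, 10, 3))), Pow(Add(-33, -59, -98), -1)) = Mul(Add(-198, Pow(120, 2), Mul(13, 120)), Pow(-190, -1)) = Mul(Add(-198, 14400, 1560), Rational(-1, 190)) = Mul(15762, Rational(-1, 190)) = Rational(-7881, 95)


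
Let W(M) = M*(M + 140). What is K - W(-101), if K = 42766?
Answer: 46705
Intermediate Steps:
W(M) = M*(140 + M)
K - W(-101) = 42766 - (-101)*(140 - 101) = 42766 - (-101)*39 = 42766 - 1*(-3939) = 42766 + 3939 = 46705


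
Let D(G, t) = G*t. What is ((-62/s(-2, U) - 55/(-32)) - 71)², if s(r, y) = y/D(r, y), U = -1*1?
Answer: 3066001/1024 ≈ 2994.1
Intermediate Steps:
U = -1
s(r, y) = 1/r (s(r, y) = y/((r*y)) = y*(1/(r*y)) = 1/r)
((-62/s(-2, U) - 55/(-32)) - 71)² = ((-62/(1/(-2)) - 55/(-32)) - 71)² = ((-62/(-½) - 55*(-1/32)) - 71)² = ((-62*(-2) + 55/32) - 71)² = ((124 + 55/32) - 71)² = (4023/32 - 71)² = (1751/32)² = 3066001/1024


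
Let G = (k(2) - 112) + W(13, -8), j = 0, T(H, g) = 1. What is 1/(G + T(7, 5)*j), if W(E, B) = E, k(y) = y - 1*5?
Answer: -1/102 ≈ -0.0098039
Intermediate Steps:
k(y) = -5 + y (k(y) = y - 5 = -5 + y)
G = -102 (G = ((-5 + 2) - 112) + 13 = (-3 - 112) + 13 = -115 + 13 = -102)
1/(G + T(7, 5)*j) = 1/(-102 + 1*0) = 1/(-102 + 0) = 1/(-102) = -1/102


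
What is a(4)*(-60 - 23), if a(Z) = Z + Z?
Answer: -664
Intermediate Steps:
a(Z) = 2*Z
a(4)*(-60 - 23) = (2*4)*(-60 - 23) = 8*(-83) = -664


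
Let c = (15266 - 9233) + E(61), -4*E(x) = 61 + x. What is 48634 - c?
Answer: 85263/2 ≈ 42632.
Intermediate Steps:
E(x) = -61/4 - x/4 (E(x) = -(61 + x)/4 = -61/4 - x/4)
c = 12005/2 (c = (15266 - 9233) + (-61/4 - ¼*61) = 6033 + (-61/4 - 61/4) = 6033 - 61/2 = 12005/2 ≈ 6002.5)
48634 - c = 48634 - 1*12005/2 = 48634 - 12005/2 = 85263/2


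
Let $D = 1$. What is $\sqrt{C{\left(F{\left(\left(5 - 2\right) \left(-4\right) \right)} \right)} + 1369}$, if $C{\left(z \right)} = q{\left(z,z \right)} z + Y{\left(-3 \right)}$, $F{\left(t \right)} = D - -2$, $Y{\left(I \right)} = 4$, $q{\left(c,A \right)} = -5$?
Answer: $\sqrt{1358} \approx 36.851$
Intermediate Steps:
$F{\left(t \right)} = 3$ ($F{\left(t \right)} = 1 - -2 = 1 + 2 = 3$)
$C{\left(z \right)} = 4 - 5 z$ ($C{\left(z \right)} = - 5 z + 4 = 4 - 5 z$)
$\sqrt{C{\left(F{\left(\left(5 - 2\right) \left(-4\right) \right)} \right)} + 1369} = \sqrt{\left(4 - 15\right) + 1369} = \sqrt{-11 + 1369} = \sqrt{1358}$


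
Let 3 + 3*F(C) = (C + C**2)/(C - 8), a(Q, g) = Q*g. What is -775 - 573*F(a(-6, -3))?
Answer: -33671/5 ≈ -6734.2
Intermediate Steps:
F(C) = -1 + (C + C**2)/(3*(-8 + C)) (F(C) = -1 + ((C + C**2)/(C - 8))/3 = -1 + ((C + C**2)/(-8 + C))/3 = -1 + (C + C**2)/(3*(-8 + C)))
-775 - 573*F(a(-6, -3)) = -775 - 191*(24 + (-6*(-3))**2 - (-12)*(-3))/(-8 - 6*(-3)) = -775 - 191*(24 + 18**2 - 2*18)/(-8 + 18) = -775 - 191*(24 + 324 - 36)/10 = -775 - 191*312/10 = -775 - 573*52/5 = -775 - 29796/5 = -33671/5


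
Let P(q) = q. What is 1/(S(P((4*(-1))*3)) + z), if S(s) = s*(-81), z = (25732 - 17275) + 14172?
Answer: 1/23601 ≈ 4.2371e-5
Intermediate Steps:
z = 22629 (z = 8457 + 14172 = 22629)
S(s) = -81*s
1/(S(P((4*(-1))*3)) + z) = 1/(-81*4*(-1)*3 + 22629) = 1/(-(-324)*3 + 22629) = 1/(-81*(-12) + 22629) = 1/(972 + 22629) = 1/23601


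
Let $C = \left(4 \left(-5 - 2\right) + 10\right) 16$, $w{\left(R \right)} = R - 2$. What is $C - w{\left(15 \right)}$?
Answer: $-301$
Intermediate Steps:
$w{\left(R \right)} = -2 + R$
$C = -288$ ($C = \left(4 \left(-7\right) + 10\right) 16 = \left(-28 + 10\right) 16 = \left(-18\right) 16 = -288$)
$C - w{\left(15 \right)} = -288 - \left(-2 + 15\right) = -288 - 13 = -301$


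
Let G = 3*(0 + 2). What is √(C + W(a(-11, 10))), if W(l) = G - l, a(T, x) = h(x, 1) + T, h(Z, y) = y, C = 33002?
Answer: √33018 ≈ 181.71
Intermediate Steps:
a(T, x) = 1 + T
G = 6 (G = 3*2 = 6)
W(l) = 6 - l
√(C + W(a(-11, 10))) = √(33002 + (6 - (1 - 11))) = √(33002 + (6 - 1*(-10))) = √(33002 + (6 + 10)) = √(33002 + 16) = √33018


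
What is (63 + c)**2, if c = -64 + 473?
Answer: 222784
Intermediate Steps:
c = 409
(63 + c)**2 = (63 + 409)**2 = 472**2 = 222784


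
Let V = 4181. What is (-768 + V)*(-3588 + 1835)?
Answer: -5982989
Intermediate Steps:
(-768 + V)*(-3588 + 1835) = (-768 + 4181)*(-3588 + 1835) = 3413*(-1753) = -5982989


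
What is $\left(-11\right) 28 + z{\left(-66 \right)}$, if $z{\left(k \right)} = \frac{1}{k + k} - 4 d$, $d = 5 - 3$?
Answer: $- \frac{41713}{132} \approx -316.01$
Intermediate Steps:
$d = 2$
$z{\left(k \right)} = -8 + \frac{1}{2 k}$ ($z{\left(k \right)} = \frac{1}{k + k} - 8 = \frac{1}{2 k} - 8 = -8 + \frac{1}{2 k}$)
$\left(-11\right) 28 + z{\left(-66 \right)} = \left(-11\right) 28 - \left(8 - \frac{1}{2 \left(-66\right)}\right) = -308 + \left(-8 + \frac{1}{2} \left(- \frac{1}{66}\right)\right) = -308 - \frac{1057}{132} = - \frac{41713}{132}$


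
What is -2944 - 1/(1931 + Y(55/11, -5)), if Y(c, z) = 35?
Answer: -5787905/1966 ≈ -2944.0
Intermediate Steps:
-2944 - 1/(1931 + Y(55/11, -5)) = -2944 - 1/(1931 + 35) = -2944 - 1/1966 = -5787905/1966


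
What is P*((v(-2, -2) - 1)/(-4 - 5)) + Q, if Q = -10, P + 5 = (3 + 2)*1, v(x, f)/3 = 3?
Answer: -10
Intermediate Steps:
v(x, f) = 9 (v(x, f) = 3*3 = 9)
P = 0 (P = -5 + (3 + 2)*1 = -5 + 5*1 = -5 + 5 = 0)
P*((v(-2, -2) - 1)/(-4 - 5)) + Q = 0*((9 - 1)/(-4 - 5)) - 10 = 0*(8/(-9)) - 10 = 0*(8*(-⅑)) - 10 = 0*(-8/9) - 10 = 0 - 10 = -10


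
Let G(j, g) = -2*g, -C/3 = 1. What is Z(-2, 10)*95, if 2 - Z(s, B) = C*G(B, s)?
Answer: 1330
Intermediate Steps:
C = -3 (C = -3*1 = -3)
Z(s, B) = 2 - 6*s (Z(s, B) = 2 - (-3)*(-2*s) = 2 - 6*s)
Z(-2, 10)*95 = (2 - 6*(-2))*95 = (2 + 12)*95 = 14*95 = 1330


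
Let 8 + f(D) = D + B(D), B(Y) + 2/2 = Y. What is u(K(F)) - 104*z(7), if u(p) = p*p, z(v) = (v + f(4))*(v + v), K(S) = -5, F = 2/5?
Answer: -8711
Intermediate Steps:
B(Y) = -1 + Y
F = ⅖ (F = 2*(⅕) = ⅖ ≈ 0.40000)
f(D) = -9 + 2*D (f(D) = -8 + (D + (-1 + D)) = -8 + (-1 + 2*D) = -9 + 2*D)
z(v) = 2*v*(-1 + v) (z(v) = (v + (-9 + 2*4))*(v + v) = (v + (-9 + 8))*(2*v) = (v - 1)*(2*v) = (-1 + v)*(2*v) = 2*v*(-1 + v))
u(p) = p²
u(K(F)) - 104*z(7) = (-5)² - 208*7*(-1 + 7) = 25 - 208*7*6 = 25 - 104*84 = 25 - 8736 = -8711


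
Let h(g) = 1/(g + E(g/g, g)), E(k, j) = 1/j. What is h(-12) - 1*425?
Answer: -61637/145 ≈ -425.08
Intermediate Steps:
E(k, j) = 1/j
h(g) = 1/(g + 1/g)
h(-12) - 1*425 = -12/(1 + (-12)²) - 1*425 = -12/(1 + 144) - 425 = -12/145 - 425 = -61637/145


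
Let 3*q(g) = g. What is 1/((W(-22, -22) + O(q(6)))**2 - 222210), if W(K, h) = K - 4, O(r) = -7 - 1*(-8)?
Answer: -1/221585 ≈ -4.5129e-6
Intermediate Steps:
q(g) = g/3
O(r) = 1 (O(r) = -7 + 8 = 1)
W(K, h) = -4 + K
1/((W(-22, -22) + O(q(6)))**2 - 222210) = 1/(((-4 - 22) + 1)**2 - 222210) = 1/((-26 + 1)**2 - 222210) = 1/((-25)**2 - 222210) = 1/(625 - 222210) = 1/(-221585) = -1/221585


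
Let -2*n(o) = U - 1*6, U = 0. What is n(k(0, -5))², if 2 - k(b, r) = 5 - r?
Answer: 9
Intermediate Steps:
k(b, r) = -3 + r (k(b, r) = 2 - (5 - r) = 2 + (-5 + r) = -3 + r)
n(o) = 3 (n(o) = -(0 - 1*6)/2 = -(0 - 6)/2 = -½*(-6) = 3)
n(k(0, -5))² = 3² = 9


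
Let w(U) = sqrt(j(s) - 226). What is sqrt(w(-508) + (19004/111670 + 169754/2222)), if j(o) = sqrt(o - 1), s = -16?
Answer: sqrt(294634411822395645 + 3848054008309225*sqrt(-226 + I*sqrt(17)))/62032685 ≈ 8.7997 + 0.85423*I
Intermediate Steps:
j(o) = sqrt(-1 + o)
w(U) = sqrt(-226 + I*sqrt(17)) (w(U) = sqrt(sqrt(-1 - 16) - 226) = sqrt(sqrt(-17) - 226) = sqrt(I*sqrt(17) - 226) = sqrt(-226 + I*sqrt(17)))
sqrt(w(-508) + (19004/111670 + 169754/2222)) = sqrt(sqrt(-226 + I*sqrt(17)) + (19004/111670 + 169754/2222)) = sqrt(sqrt(-226 + I*sqrt(17)) + (19004*(1/111670) + 169754*(1/2222))) = sqrt(sqrt(-226 + I*sqrt(17)) + (9502/55835 + 84877/1111)) = sqrt(sqrt(-226 + I*sqrt(17)) + 4749664017/62032685) = sqrt(4749664017/62032685 + sqrt(-226 + I*sqrt(17)))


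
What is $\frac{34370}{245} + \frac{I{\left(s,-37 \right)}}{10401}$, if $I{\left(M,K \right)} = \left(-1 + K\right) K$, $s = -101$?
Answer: $\frac{10223624}{72807} \approx 140.42$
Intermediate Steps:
$I{\left(M,K \right)} = K \left(-1 + K\right)$
$\frac{34370}{245} + \frac{I{\left(s,-37 \right)}}{10401} = \frac{34370}{245} + \frac{\left(-37\right) \left(-1 - 37\right)}{10401} = 34370 \cdot \frac{1}{245} + \left(-37\right) \left(-38\right) \frac{1}{10401} = \frac{982}{7} + 1406 \cdot \frac{1}{10401} = \frac{982}{7} + \frac{1406}{10401} = \frac{10223624}{72807}$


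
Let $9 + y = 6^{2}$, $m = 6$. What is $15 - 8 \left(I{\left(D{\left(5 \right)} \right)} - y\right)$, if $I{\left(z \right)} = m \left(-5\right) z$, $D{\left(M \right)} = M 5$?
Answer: $6231$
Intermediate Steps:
$D{\left(M \right)} = 5 M$
$y = 27$ ($y = -9 + 6^{2} = -9 + 36 = 27$)
$I{\left(z \right)} = - 30 z$ ($I{\left(z \right)} = 6 \left(-5\right) z = - 30 z$)
$15 - 8 \left(I{\left(D{\left(5 \right)} \right)} - y\right) = 15 - 8 \left(- 30 \cdot 5 \cdot 5 - 27\right) = 15 - 8 \left(\left(-30\right) 25 - 27\right) = 15 - 8 \left(-750 - 27\right) = 15 - -6216 = 15 + 6216 = 6231$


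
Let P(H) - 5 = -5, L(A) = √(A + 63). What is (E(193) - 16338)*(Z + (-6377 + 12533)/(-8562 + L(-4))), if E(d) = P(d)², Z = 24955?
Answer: -29887807028695014/73307785 + 100576728*√59/73307785 ≈ -4.0770e+8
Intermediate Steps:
L(A) = √(63 + A)
P(H) = 0 (P(H) = 5 - 5 = 0)
E(d) = 0 (E(d) = 0² = 0)
(E(193) - 16338)*(Z + (-6377 + 12533)/(-8562 + L(-4))) = (0 - 16338)*(24955 + (-6377 + 12533)/(-8562 + √(63 - 4))) = -16338*(24955 + 6156/(-8562 + √59)) = -407714790 - 100576728/(-8562 + √59)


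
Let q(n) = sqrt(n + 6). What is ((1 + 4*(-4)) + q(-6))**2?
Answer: 225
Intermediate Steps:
q(n) = sqrt(6 + n)
((1 + 4*(-4)) + q(-6))**2 = ((1 + 4*(-4)) + sqrt(6 - 6))**2 = ((1 - 16) + sqrt(0))**2 = (-15 + 0)**2 = (-15)**2 = 225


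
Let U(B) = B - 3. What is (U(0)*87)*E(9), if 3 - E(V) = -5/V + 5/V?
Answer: -783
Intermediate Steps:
U(B) = -3 + B
E(V) = 3 (E(V) = 3 - (-5/V + 5/V) = 3 - 1*0 = 3 + 0 = 3)
(U(0)*87)*E(9) = ((-3 + 0)*87)*3 = -3*87*3 = -261*3 = -783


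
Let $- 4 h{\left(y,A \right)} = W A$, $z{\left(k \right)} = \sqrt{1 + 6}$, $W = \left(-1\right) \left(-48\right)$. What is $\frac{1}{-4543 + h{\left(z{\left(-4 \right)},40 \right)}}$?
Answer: $- \frac{1}{5023} \approx -0.00019908$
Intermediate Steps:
$W = 48$
$z{\left(k \right)} = \sqrt{7}$
$h{\left(y,A \right)} = - 12 A$ ($h{\left(y,A \right)} = - \frac{48 A}{4} = - 12 A$)
$\frac{1}{-4543 + h{\left(z{\left(-4 \right)},40 \right)}} = \frac{1}{-4543 - 480} = \frac{1}{-5023} = - \frac{1}{5023}$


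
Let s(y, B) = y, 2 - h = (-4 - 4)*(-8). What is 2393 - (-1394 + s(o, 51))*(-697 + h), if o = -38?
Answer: -1084495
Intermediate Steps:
h = -62 (h = 2 - (-4 - 4)*(-8) = 2 - (-8)*(-8) = 2 - 1*64 = 2 - 64 = -62)
2393 - (-1394 + s(o, 51))*(-697 + h) = 2393 - (-1394 - 38)*(-697 - 62) = 2393 - (-1432)*(-759) = 2393 - 1*1086888 = 2393 - 1086888 = -1084495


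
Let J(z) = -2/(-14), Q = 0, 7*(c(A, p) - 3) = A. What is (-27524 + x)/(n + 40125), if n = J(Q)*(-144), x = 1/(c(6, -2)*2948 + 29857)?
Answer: -55603021411/81017562945 ≈ -0.68631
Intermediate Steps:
c(A, p) = 3 + A/7
J(z) = ⅐ (J(z) = -2*(-1/14) = ⅐)
x = 7/288595 (x = 1/((3 + (⅐)*6)*2948 + 29857) = 1/((3 + 6/7)*2948 + 29857) = 1/((27/7)*2948 + 29857) = 1/(79596/7 + 29857) = 1/(288595/7) = 7/288595 ≈ 2.4255e-5)
n = -144/7 (n = (⅐)*(-144) = -144/7 ≈ -20.571)
(-27524 + x)/(n + 40125) = (-27524 + 7/288595)/(-144/7 + 40125) = -7943288773/(288595*280731/7) = -7943288773/288595*7/280731 = -55603021411/81017562945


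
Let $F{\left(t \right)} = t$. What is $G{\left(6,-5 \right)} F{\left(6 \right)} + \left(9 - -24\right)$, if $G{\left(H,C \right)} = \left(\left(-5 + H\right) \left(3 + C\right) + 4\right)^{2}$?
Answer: $57$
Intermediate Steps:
$G{\left(H,C \right)} = \left(4 + \left(-5 + H\right) \left(3 + C\right)\right)^{2}$
$G{\left(6,-5 \right)} F{\left(6 \right)} + \left(9 - -24\right) = \left(-11 - -25 + 3 \cdot 6 - 30\right)^{2} \cdot 6 + \left(9 - -24\right) = \left(-11 + 25 + 18 - 30\right)^{2} \cdot 6 + \left(9 + 24\right) = 2^{2} \cdot 6 + 33 = 4 \cdot 6 + 33 = 24 + 33 = 57$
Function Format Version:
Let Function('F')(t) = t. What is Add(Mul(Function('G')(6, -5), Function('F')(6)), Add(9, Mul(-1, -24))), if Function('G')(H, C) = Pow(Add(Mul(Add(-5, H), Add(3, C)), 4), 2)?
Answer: 57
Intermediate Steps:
Function('G')(H, C) = Pow(Add(4, Mul(Add(-5, H), Add(3, C))), 2)
Add(Mul(Function('G')(6, -5), Function('F')(6)), Add(9, Mul(-1, -24))) = Add(Mul(Pow(Add(-11, Mul(-5, -5), Mul(3, 6), Mul(-5, 6)), 2), 6), Add(9, Mul(-1, -24))) = Add(Mul(Pow(Add(-11, 25, 18, -30), 2), 6), Add(9, 24)) = Add(Mul(Pow(2, 2), 6), 33) = Add(Mul(4, 6), 33) = Add(24, 33) = 57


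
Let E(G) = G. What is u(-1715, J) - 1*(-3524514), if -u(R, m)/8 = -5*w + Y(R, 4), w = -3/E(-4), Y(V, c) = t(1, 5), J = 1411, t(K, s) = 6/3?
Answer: 3524528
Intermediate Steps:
t(K, s) = 2 (t(K, s) = 6*(⅓) = 2)
Y(V, c) = 2
w = ¾ (w = -3/(-4) = -3*(-¼) = ¾ ≈ 0.75000)
u(R, m) = 14 (u(R, m) = -8*(-5*¾ + 2) = -8*(-15/4 + 2) = -8*(-7/4) = 14)
u(-1715, J) - 1*(-3524514) = 14 - 1*(-3524514) = 14 + 3524514 = 3524528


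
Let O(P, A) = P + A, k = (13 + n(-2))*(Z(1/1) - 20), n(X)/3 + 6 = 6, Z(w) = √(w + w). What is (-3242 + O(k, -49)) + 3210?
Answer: -341 + 13*√2 ≈ -322.62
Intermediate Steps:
Z(w) = √2*√w (Z(w) = √(2*w) = √2*√w)
n(X) = 0 (n(X) = -18 + 3*6 = -18 + 18 = 0)
k = -260 + 13*√2 (k = (13 + 0)*(√2*√(1/1) - 20) = 13*(√2*√1 - 20) = 13*(√2*1 - 20) = 13*(√2 - 20) = 13*(-20 + √2) = -260 + 13*√2 ≈ -241.62)
O(P, A) = A + P
(-3242 + O(k, -49)) + 3210 = (-3242 + (-49 + (-260 + 13*√2))) + 3210 = (-3242 + (-309 + 13*√2)) + 3210 = (-3551 + 13*√2) + 3210 = -341 + 13*√2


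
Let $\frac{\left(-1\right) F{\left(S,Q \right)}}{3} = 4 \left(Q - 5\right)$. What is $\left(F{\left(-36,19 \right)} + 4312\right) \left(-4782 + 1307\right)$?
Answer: $-14400400$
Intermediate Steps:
$F{\left(S,Q \right)} = 60 - 12 Q$ ($F{\left(S,Q \right)} = - 3 \cdot 4 \left(Q - 5\right) = - 3 \cdot 4 \left(-5 + Q\right) = - 3 \left(-20 + 4 Q\right) = 60 - 12 Q$)
$\left(F{\left(-36,19 \right)} + 4312\right) \left(-4782 + 1307\right) = \left(\left(60 - 228\right) + 4312\right) \left(-4782 + 1307\right) = \left(\left(60 - 228\right) + 4312\right) \left(-3475\right) = \left(-168 + 4312\right) \left(-3475\right) = 4144 \left(-3475\right) = -14400400$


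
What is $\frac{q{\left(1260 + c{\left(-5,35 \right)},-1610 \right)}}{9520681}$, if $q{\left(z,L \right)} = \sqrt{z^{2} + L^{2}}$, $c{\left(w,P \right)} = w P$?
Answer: $\frac{35 \sqrt{3077}}{9520681} \approx 0.00020392$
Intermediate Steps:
$c{\left(w,P \right)} = P w$
$q{\left(z,L \right)} = \sqrt{L^{2} + z^{2}}$
$\frac{q{\left(1260 + c{\left(-5,35 \right)},-1610 \right)}}{9520681} = \frac{\sqrt{\left(-1610\right)^{2} + \left(1260 + 35 \left(-5\right)\right)^{2}}}{9520681} = \sqrt{2592100 + \left(1260 - 175\right)^{2}} \cdot \frac{1}{9520681} = \sqrt{2592100 + 1085^{2}} \cdot \frac{1}{9520681} = \sqrt{2592100 + 1177225} \cdot \frac{1}{9520681} = \sqrt{3769325} \cdot \frac{1}{9520681} = 35 \sqrt{3077} \cdot \frac{1}{9520681} = \frac{35 \sqrt{3077}}{9520681}$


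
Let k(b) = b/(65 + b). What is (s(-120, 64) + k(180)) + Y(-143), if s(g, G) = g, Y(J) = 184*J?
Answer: -1295132/49 ≈ -26431.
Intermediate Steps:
(s(-120, 64) + k(180)) + Y(-143) = (-120 + 180/(65 + 180)) + 184*(-143) = (-120 + 180/245) - 26312 = (-120 + 180*(1/245)) - 26312 = (-120 + 36/49) - 26312 = -5844/49 - 26312 = -1295132/49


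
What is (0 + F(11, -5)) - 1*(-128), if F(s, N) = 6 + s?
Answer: 145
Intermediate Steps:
(0 + F(11, -5)) - 1*(-128) = (0 + (6 + 11)) - 1*(-128) = (0 + 17) + 128 = 17 + 128 = 145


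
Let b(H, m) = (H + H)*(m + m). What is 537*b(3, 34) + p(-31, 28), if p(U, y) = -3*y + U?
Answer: 218981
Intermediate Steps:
b(H, m) = 4*H*m (b(H, m) = (2*H)*(2*m) = 4*H*m)
p(U, y) = U - 3*y
537*b(3, 34) + p(-31, 28) = 537*(4*3*34) + (-31 - 3*28) = 537*408 + (-31 - 84) = 219096 - 115 = 218981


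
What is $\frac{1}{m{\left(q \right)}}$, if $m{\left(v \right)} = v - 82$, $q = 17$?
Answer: $- \frac{1}{65} \approx -0.015385$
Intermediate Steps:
$m{\left(v \right)} = -82 + v$
$\frac{1}{m{\left(q \right)}} = \frac{1}{-82 + 17} = \frac{1}{-65} = - \frac{1}{65}$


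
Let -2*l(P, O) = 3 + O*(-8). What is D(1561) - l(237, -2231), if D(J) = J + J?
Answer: 24095/2 ≈ 12048.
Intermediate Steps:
D(J) = 2*J
l(P, O) = -3/2 + 4*O (l(P, O) = -(3 + O*(-8))/2 = -(3 - 8*O)/2 = -3/2 + 4*O)
D(1561) - l(237, -2231) = 2*1561 - (-3/2 + 4*(-2231)) = 3122 - (-3/2 - 8924) = 3122 - 1*(-17851/2) = 3122 + 17851/2 = 24095/2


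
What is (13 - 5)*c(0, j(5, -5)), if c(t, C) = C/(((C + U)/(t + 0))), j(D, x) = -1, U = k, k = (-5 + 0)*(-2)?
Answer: 0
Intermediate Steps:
k = 10 (k = -5*(-2) = 10)
U = 10
c(t, C) = C*t/(10 + C) (c(t, C) = C/(((C + 10)/(t + 0))) = C/(((10 + C)/t)) = C*(t/(10 + C)) = C*t/(10 + C))
(13 - 5)*c(0, j(5, -5)) = (13 - 5)*(-1*0/(10 - 1)) = 8*(-1*0/9) = 8*(-1*0*⅑) = 8*0 = 0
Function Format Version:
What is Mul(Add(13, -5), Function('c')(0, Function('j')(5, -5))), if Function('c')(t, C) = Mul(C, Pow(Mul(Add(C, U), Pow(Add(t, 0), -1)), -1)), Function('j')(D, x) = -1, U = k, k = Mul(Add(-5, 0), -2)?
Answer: 0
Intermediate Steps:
k = 10 (k = Mul(-5, -2) = 10)
U = 10
Function('c')(t, C) = Mul(C, t, Pow(Add(10, C), -1)) (Function('c')(t, C) = Mul(C, Pow(Mul(Add(C, 10), Pow(Add(t, 0), -1)), -1)) = Mul(C, Pow(Mul(Add(10, C), Pow(t, -1)), -1)) = Mul(C, Pow(Mul(Pow(t, -1), Add(10, C)), -1)) = Mul(C, Mul(t, Pow(Add(10, C), -1))) = Mul(C, t, Pow(Add(10, C), -1)))
Mul(Add(13, -5), Function('c')(0, Function('j')(5, -5))) = Mul(Add(13, -5), Mul(-1, 0, Pow(Add(10, -1), -1))) = Mul(8, Mul(-1, 0, Pow(9, -1))) = Mul(8, Mul(-1, 0, Rational(1, 9))) = Mul(8, 0) = 0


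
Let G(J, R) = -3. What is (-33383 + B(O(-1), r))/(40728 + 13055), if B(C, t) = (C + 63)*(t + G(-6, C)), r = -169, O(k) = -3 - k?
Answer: -43875/53783 ≈ -0.81578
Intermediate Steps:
B(C, t) = (-3 + t)*(63 + C) (B(C, t) = (C + 63)*(t - 3) = (63 + C)*(-3 + t) = (-3 + t)*(63 + C))
(-33383 + B(O(-1), r))/(40728 + 13055) = (-33383 + (-189 - 3*(-3 - 1*(-1)) + 63*(-169) + (-3 - 1*(-1))*(-169)))/(40728 + 13055) = (-33383 + (-189 - 3*(-3 + 1) - 10647 + (-3 + 1)*(-169)))/53783 = (-33383 + (-189 - 3*(-2) - 10647 - 2*(-169)))*(1/53783) = (-33383 + (-189 + 6 - 10647 + 338))*(1/53783) = (-33383 - 10492)*(1/53783) = -43875*1/53783 = -43875/53783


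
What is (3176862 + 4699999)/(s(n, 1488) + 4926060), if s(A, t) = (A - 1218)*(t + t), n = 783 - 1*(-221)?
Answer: 7876861/4289196 ≈ 1.8364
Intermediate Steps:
n = 1004 (n = 783 + 221 = 1004)
s(A, t) = 2*t*(-1218 + A) (s(A, t) = (-1218 + A)*(2*t) = 2*t*(-1218 + A))
(3176862 + 4699999)/(s(n, 1488) + 4926060) = (3176862 + 4699999)/(2*1488*(-1218 + 1004) + 4926060) = 7876861/(2*1488*(-214) + 4926060) = 7876861/(-636864 + 4926060) = 7876861/4289196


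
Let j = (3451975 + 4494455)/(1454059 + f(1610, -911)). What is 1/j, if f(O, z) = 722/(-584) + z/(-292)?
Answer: 212292889/1160178780 ≈ 0.18298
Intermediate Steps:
f(O, z) = -361/292 - z/292 (f(O, z) = 722*(-1/584) + z*(-1/292) = -361/292 - z/292)
j = 1160178780/212292889 (j = (3451975 + 4494455)/(1454059 + (-361/292 - 1/292*(-911))) = 7946430/(1454059 + (-361/292 + 911/292)) = 7946430/(1454059 + 275/146) = 7946430/(212292889/146) = 7946430*(146/212292889) = 1160178780/212292889 ≈ 5.4650)
1/j = 1/(1160178780/212292889) = 212292889/1160178780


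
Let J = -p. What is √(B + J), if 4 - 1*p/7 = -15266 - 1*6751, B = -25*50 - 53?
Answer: 5*I*√6218 ≈ 394.27*I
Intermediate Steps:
B = -1303 (B = -1250 - 53 = -1303)
p = 154147 (p = 28 - 7*(-15266 - 1*6751) = 28 - 7*(-15266 - 6751) = 28 - 7*(-22017) = 28 + 154119 = 154147)
J = -154147 (J = -1*154147 = -154147)
√(B + J) = √(-1303 - 154147) = √(-155450) = 5*I*√6218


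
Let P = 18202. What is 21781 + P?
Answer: 39983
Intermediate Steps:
21781 + P = 21781 + 18202 = 39983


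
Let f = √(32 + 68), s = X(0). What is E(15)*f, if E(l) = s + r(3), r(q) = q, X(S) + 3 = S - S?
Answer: 0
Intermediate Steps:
X(S) = -3 (X(S) = -3 + (S - S) = -3 + 0 = -3)
s = -3
E(l) = 0 (E(l) = -3 + 3 = 0)
f = 10 (f = √100 = 10)
E(15)*f = 0*10 = 0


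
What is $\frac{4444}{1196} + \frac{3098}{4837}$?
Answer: $\frac{6300209}{1446263} \approx 4.3562$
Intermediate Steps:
$\frac{4444}{1196} + \frac{3098}{4837} = 4444 \cdot \frac{1}{1196} + 3098 \cdot \frac{1}{4837} = \frac{1111}{299} + \frac{3098}{4837} = \frac{6300209}{1446263}$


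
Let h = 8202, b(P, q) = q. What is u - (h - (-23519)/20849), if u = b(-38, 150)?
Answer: -167899667/20849 ≈ -8053.1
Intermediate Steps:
u = 150
u - (h - (-23519)/20849) = 150 - (8202 - (-23519)/20849) = 150 - (8202 - 1*(-23519/20849)) = 150 - (8202 + 23519/20849) = 150 - 1*171027017/20849 = 150 - 171027017/20849 = -167899667/20849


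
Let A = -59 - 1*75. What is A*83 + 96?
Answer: -11026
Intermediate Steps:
A = -134 (A = -59 - 75 = -134)
A*83 + 96 = -134*83 + 96 = -11122 + 96 = -11026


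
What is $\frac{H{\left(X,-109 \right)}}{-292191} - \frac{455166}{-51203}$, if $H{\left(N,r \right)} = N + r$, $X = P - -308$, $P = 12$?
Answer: $\frac{132984604873}{14961055773} \approx 8.8887$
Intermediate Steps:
$X = 320$ ($X = 12 - -308 = 12 + 308 = 320$)
$\frac{H{\left(X,-109 \right)}}{-292191} - \frac{455166}{-51203} = \frac{320 - 109}{-292191} - \frac{455166}{-51203} = 211 \left(- \frac{1}{292191}\right) - - \frac{455166}{51203} = - \frac{211}{292191} + \frac{455166}{51203} = \frac{132984604873}{14961055773}$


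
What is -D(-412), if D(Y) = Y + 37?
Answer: 375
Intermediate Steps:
D(Y) = 37 + Y
-D(-412) = -(37 - 412) = -1*(-375) = 375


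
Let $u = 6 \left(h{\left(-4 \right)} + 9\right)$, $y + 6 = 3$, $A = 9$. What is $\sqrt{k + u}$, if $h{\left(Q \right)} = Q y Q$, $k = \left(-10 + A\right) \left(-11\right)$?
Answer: $i \sqrt{223} \approx 14.933 i$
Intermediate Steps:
$y = -3$ ($y = -6 + 3 = -3$)
$k = 11$ ($k = \left(-10 + 9\right) \left(-11\right) = \left(-1\right) \left(-11\right) = 11$)
$h{\left(Q \right)} = - 3 Q^{2}$ ($h{\left(Q \right)} = Q \left(-3\right) Q = - 3 Q Q = - 3 Q^{2}$)
$u = -234$ ($u = 6 \left(- 3 \left(-4\right)^{2} + 9\right) = 6 \left(\left(-3\right) 16 + 9\right) = 6 \left(-48 + 9\right) = 6 \left(-39\right) = -234$)
$\sqrt{k + u} = \sqrt{11 - 234} = \sqrt{-223} = i \sqrt{223}$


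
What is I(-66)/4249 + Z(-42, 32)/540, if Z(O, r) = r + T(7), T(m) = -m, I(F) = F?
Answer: 14117/458892 ≈ 0.030763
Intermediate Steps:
Z(O, r) = -7 + r (Z(O, r) = r - 1*7 = r - 7 = -7 + r)
I(-66)/4249 + Z(-42, 32)/540 = -66/4249 + (-7 + 32)/540 = -66*1/4249 + 25*(1/540) = -66/4249 + 5/108 = 14117/458892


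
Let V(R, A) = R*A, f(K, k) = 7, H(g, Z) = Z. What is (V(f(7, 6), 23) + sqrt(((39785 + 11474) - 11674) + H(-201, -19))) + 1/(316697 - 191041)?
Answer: 20230617/125656 + sqrt(39566) ≈ 359.91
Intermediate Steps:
V(R, A) = A*R
(V(f(7, 6), 23) + sqrt(((39785 + 11474) - 11674) + H(-201, -19))) + 1/(316697 - 191041) = (23*7 + sqrt(((39785 + 11474) - 11674) - 19)) + 1/(316697 - 191041) = (161 + sqrt((51259 - 11674) - 19)) + 1/125656 = (161 + sqrt(39585 - 19)) + 1/125656 = (161 + sqrt(39566)) + 1/125656 = 20230617/125656 + sqrt(39566)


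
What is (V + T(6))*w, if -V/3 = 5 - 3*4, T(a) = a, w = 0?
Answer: 0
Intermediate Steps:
V = 21 (V = -3*(5 - 3*4) = -3*(5 - 12) = -3*(-7) = 21)
(V + T(6))*w = (21 + 6)*0 = 27*0 = 0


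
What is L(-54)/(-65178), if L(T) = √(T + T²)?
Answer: -√318/21726 ≈ -0.00082079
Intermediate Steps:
L(-54)/(-65178) = √(-54*(1 - 54))/(-65178) = √(-54*(-53))*(-1/65178) = √2862*(-1/65178) = (3*√318)*(-1/65178) = -√318/21726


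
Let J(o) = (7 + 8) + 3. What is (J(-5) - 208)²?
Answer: 36100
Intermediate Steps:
J(o) = 18 (J(o) = 15 + 3 = 18)
(J(-5) - 208)² = (18 - 208)² = (-190)² = 36100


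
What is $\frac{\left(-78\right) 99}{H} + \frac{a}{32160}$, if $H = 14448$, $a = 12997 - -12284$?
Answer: $\frac{811947}{3226720} \approx 0.25163$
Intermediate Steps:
$a = 25281$ ($a = 12997 + 12284 = 25281$)
$\frac{\left(-78\right) 99}{H} + \frac{a}{32160} = \frac{\left(-78\right) 99}{14448} + \frac{25281}{32160} = \left(-7722\right) \frac{1}{14448} + 25281 \cdot \frac{1}{32160} = - \frac{1287}{2408} + \frac{8427}{10720} = \frac{811947}{3226720}$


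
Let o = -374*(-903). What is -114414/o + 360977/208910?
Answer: 16334607609/11758917170 ≈ 1.3891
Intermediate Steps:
o = 337722
-114414/o + 360977/208910 = -114414/337722 + 360977/208910 = -114414*1/337722 + 360977*(1/208910) = -19069/56287 + 360977/208910 = 16334607609/11758917170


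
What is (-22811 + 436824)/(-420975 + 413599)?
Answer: -414013/7376 ≈ -56.130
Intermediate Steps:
(-22811 + 436824)/(-420975 + 413599) = 414013/(-7376) = 414013*(-1/7376) = -414013/7376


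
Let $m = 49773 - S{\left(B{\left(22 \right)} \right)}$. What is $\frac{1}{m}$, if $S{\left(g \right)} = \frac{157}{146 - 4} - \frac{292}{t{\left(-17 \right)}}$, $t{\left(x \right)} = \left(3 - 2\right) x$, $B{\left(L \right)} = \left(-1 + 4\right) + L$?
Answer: $\frac{2414}{120107889} \approx 2.0099 \cdot 10^{-5}$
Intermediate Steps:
$B{\left(L \right)} = 3 + L$
$t{\left(x \right)} = x$ ($t{\left(x \right)} = 1 x = x$)
$S{\left(g \right)} = \frac{44133}{2414}$ ($S{\left(g \right)} = \frac{157}{146 - 4} - \frac{292}{-17} = \frac{157}{142} - - \frac{292}{17} = 157 \cdot \frac{1}{142} + \frac{292}{17} = \frac{157}{142} + \frac{292}{17} = \frac{44133}{2414}$)
$m = \frac{120107889}{2414}$ ($m = 49773 - \frac{44133}{2414} = \frac{120107889}{2414} \approx 49755.0$)
$\frac{1}{m} = \frac{1}{\frac{120107889}{2414}} = \frac{2414}{120107889}$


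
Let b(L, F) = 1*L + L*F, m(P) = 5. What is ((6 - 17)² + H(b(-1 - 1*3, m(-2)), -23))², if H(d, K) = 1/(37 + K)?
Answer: 2873025/196 ≈ 14658.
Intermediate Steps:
b(L, F) = L + F*L
((6 - 17)² + H(b(-1 - 1*3, m(-2)), -23))² = ((6 - 17)² + 1/(37 - 23))² = ((-11)² + 1/14)² = (121 + 1/14)² = (1695/14)² = 2873025/196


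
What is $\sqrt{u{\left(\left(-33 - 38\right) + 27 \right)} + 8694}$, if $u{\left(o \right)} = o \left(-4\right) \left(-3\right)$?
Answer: $\sqrt{8166} \approx 90.366$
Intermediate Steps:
$u{\left(o \right)} = 12 o$ ($u{\left(o \right)} = - 4 o \left(-3\right) = 12 o$)
$\sqrt{u{\left(\left(-33 - 38\right) + 27 \right)} + 8694} = \sqrt{12 \left(\left(-33 - 38\right) + 27\right) + 8694} = \sqrt{12 \left(-71 + 27\right) + 8694} = \sqrt{12 \left(-44\right) + 8694} = \sqrt{-528 + 8694} = \sqrt{8166}$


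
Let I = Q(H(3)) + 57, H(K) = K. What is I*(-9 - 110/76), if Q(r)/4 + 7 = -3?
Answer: -6749/38 ≈ -177.61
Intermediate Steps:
Q(r) = -40 (Q(r) = -28 + 4*(-3) = -28 - 12 = -40)
I = 17 (I = -40 + 57 = 17)
I*(-9 - 110/76) = 17*(-9 - 110/76) = 17*(-9 - 110*1/76) = 17*(-9 - 55/38) = 17*(-397/38) = -6749/38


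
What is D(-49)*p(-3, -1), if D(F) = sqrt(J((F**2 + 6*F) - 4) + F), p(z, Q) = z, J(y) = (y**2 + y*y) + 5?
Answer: -3*sqrt(8845174) ≈ -8922.3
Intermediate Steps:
J(y) = 5 + 2*y**2 (J(y) = (y**2 + y**2) + 5 = 2*y**2 + 5 = 5 + 2*y**2)
D(F) = sqrt(5 + F + 2*(-4 + F**2 + 6*F)**2) (D(F) = sqrt((5 + 2*((F**2 + 6*F) - 4)**2) + F) = sqrt((5 + 2*(-4 + F**2 + 6*F)**2) + F) = sqrt(5 + F + 2*(-4 + F**2 + 6*F)**2))
D(-49)*p(-3, -1) = sqrt(5 - 49 + 2*(-4 + (-49)**2 + 6*(-49))**2)*(-3) = sqrt(5 - 49 + 2*(-4 + 2401 - 294)**2)*(-3) = sqrt(5 - 49 + 2*2103**2)*(-3) = sqrt(5 - 49 + 2*4422609)*(-3) = sqrt(5 - 49 + 8845218)*(-3) = sqrt(8845174)*(-3) = -3*sqrt(8845174)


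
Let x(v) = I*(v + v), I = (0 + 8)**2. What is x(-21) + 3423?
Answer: 735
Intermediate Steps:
I = 64 (I = 8**2 = 64)
x(v) = 128*v (x(v) = 64*(v + v) = 64*(2*v) = 128*v)
x(-21) + 3423 = 128*(-21) + 3423 = -2688 + 3423 = 735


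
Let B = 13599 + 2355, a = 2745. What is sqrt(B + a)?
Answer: sqrt(18699) ≈ 136.74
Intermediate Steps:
B = 15954
sqrt(B + a) = sqrt(15954 + 2745) = sqrt(18699)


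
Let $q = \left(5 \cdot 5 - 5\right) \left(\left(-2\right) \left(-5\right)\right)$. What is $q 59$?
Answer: $11800$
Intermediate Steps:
$q = 200$ ($q = \left(25 - 5\right) 10 = 20 \cdot 10 = 200$)
$q 59 = 200 \cdot 59 = 11800$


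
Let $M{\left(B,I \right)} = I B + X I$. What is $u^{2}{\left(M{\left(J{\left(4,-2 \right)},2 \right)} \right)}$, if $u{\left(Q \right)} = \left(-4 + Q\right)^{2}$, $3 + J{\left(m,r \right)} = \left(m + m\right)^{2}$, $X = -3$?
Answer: $157351936$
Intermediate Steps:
$J{\left(m,r \right)} = -3 + 4 m^{2}$ ($J{\left(m,r \right)} = -3 + \left(m + m\right)^{2} = -3 + \left(2 m\right)^{2} = -3 + 4 m^{2}$)
$M{\left(B,I \right)} = - 3 I + B I$ ($M{\left(B,I \right)} = I B - 3 I = B I - 3 I = - 3 I + B I$)
$u^{2}{\left(M{\left(J{\left(4,-2 \right)},2 \right)} \right)} = \left(\left(-4 + 2 \left(-3 - \left(3 - 4 \cdot 4^{2}\right)\right)\right)^{2}\right)^{2} = \left(\left(-4 + 2 \left(-3 + \left(-3 + 4 \cdot 16\right)\right)\right)^{2}\right)^{2} = \left(\left(-4 + 2 \left(-3 + \left(-3 + 64\right)\right)\right)^{2}\right)^{2} = \left(\left(-4 + 2 \left(-3 + 61\right)\right)^{2}\right)^{2} = \left(\left(-4 + 2 \cdot 58\right)^{2}\right)^{2} = \left(\left(-4 + 116\right)^{2}\right)^{2} = \left(112^{2}\right)^{2} = 12544^{2} = 157351936$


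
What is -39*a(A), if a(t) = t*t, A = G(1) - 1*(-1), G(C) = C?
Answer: -156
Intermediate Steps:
A = 2 (A = 1 - 1*(-1) = 1 + 1 = 2)
a(t) = t**2
-39*a(A) = -39*2**2 = -39*4 = -156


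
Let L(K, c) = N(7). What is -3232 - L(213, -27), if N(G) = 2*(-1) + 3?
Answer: -3233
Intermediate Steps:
N(G) = 1 (N(G) = -2 + 3 = 1)
L(K, c) = 1
-3232 - L(213, -27) = -3232 - 1*1 = -3232 - 1 = -3233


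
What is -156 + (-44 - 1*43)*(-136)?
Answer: 11676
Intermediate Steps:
-156 + (-44 - 1*43)*(-136) = -156 + (-44 - 43)*(-136) = -156 - 87*(-136) = -156 + 11832 = 11676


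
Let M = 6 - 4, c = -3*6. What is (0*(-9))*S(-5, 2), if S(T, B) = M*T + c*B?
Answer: 0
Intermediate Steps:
c = -18
M = 2
S(T, B) = -18*B + 2*T (S(T, B) = 2*T - 18*B = -18*B + 2*T)
(0*(-9))*S(-5, 2) = (0*(-9))*(-18*2 + 2*(-5)) = 0*(-36 - 10) = 0*(-46) = 0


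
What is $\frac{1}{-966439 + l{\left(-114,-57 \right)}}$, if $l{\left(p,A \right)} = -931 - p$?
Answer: $- \frac{1}{967256} \approx -1.0339 \cdot 10^{-6}$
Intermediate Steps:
$\frac{1}{-966439 + l{\left(-114,-57 \right)}} = \frac{1}{-966439 - 817} = \frac{1}{-967256} = - \frac{1}{967256}$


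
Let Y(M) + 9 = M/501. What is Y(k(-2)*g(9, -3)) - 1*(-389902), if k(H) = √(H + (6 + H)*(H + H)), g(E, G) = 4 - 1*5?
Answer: 389893 - I*√2/167 ≈ 3.8989e+5 - 0.0084683*I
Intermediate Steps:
g(E, G) = -1 (g(E, G) = 4 - 5 = -1)
k(H) = √(H + 2*H*(6 + H)) (k(H) = √(H + (6 + H)*(2*H)) = √(H + 2*H*(6 + H)))
Y(M) = -9 + M/501
Y(k(-2)*g(9, -3)) - 1*(-389902) = (-9 + (√(-2*(13 + 2*(-2)))*(-1))/501) - 1*(-389902) = (-9 + (√(-2*(13 - 4))*(-1))/501) + 389902 = (-9 + (√(-2*9)*(-1))/501) + 389902 = (-9 + (√(-18)*(-1))/501) + 389902 = (-9 + ((3*I*√2)*(-1))/501) + 389902 = (-9 + (-3*I*√2)/501) + 389902 = (-9 - I*√2/167) + 389902 = 389893 - I*√2/167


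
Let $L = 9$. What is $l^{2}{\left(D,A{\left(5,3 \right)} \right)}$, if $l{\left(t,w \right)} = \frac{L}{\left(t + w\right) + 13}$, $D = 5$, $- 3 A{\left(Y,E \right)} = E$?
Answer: $\frac{81}{289} \approx 0.28028$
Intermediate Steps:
$A{\left(Y,E \right)} = - \frac{E}{3}$
$l{\left(t,w \right)} = \frac{9}{13 + t + w}$ ($l{\left(t,w \right)} = \frac{9}{\left(t + w\right) + 13} = \frac{9}{13 + t + w}$)
$l^{2}{\left(D,A{\left(5,3 \right)} \right)} = \left(\frac{9}{13 + 5 - 1}\right)^{2} = \left(\frac{9}{17}\right)^{2} = \frac{81}{289}$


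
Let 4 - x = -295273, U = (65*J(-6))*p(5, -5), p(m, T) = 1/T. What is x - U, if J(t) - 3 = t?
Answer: 295238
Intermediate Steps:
J(t) = 3 + t
U = 39 (U = (65*(3 - 6))/(-5) = (65*(-3))*(-1/5) = -195*(-1/5) = 39)
x = 295277 (x = 4 - 1*(-295273) = 4 + 295273 = 295277)
x - U = 295277 - 1*39 = 295277 - 39 = 295238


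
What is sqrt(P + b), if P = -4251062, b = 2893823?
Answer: 13*I*sqrt(8031) ≈ 1165.0*I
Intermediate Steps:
sqrt(P + b) = sqrt(-4251062 + 2893823) = sqrt(-1357239) = 13*I*sqrt(8031)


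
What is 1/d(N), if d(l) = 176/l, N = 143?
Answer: 13/16 ≈ 0.81250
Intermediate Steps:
1/d(N) = 1/(176/143) = 1/(176*(1/143)) = 1/(16/13) = 13/16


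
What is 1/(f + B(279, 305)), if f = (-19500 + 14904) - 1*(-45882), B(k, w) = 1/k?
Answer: 279/11518795 ≈ 2.4221e-5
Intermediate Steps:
f = 41286 (f = -4596 + 45882 = 41286)
1/(f + B(279, 305)) = 1/(41286 + 1/279) = 1/(11518795/279) = 279/11518795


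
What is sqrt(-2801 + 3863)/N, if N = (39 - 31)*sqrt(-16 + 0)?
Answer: -3*I*sqrt(118)/32 ≈ -1.0184*I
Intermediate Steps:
N = 32*I (N = 8*sqrt(-16) = 8*(4*I) = 32*I ≈ 32.0*I)
sqrt(-2801 + 3863)/N = sqrt(-2801 + 3863)/((32*I)) = sqrt(1062)*(-I/32) = (3*sqrt(118))*(-I/32) = -3*I*sqrt(118)/32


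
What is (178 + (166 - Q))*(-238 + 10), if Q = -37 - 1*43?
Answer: -96672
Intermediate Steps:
Q = -80 (Q = -37 - 43 = -80)
(178 + (166 - Q))*(-238 + 10) = (178 + (166 - 1*(-80)))*(-238 + 10) = (178 + (166 + 80))*(-228) = (178 + 246)*(-228) = 424*(-228) = -96672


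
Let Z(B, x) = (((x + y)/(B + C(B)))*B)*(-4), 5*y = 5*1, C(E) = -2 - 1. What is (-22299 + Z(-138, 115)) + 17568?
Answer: -243701/47 ≈ -5185.1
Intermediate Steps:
C(E) = -3
y = 1 (y = (5*1)/5 = (⅕)*5 = 1)
Z(B, x) = -4*B*(1 + x)/(-3 + B) (Z(B, x) = (((x + 1)/(B - 3))*B)*(-4) = (((1 + x)/(-3 + B))*B)*(-4) = (B*(1 + x)/(-3 + B))*(-4) = -4*B*(1 + x)/(-3 + B))
(-22299 + Z(-138, 115)) + 17568 = (-22299 - 4*(-138)*(1 + 115)/(-3 - 138)) + 17568 = (-22299 - 4*(-138)*116/(-141)) + 17568 = (-22299 - 4*(-138)*(-1/141)*116) + 17568 = (-22299 - 21344/47) + 17568 = -1069397/47 + 17568 = -243701/47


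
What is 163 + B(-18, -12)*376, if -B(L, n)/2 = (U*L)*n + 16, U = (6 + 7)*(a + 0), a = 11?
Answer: -23239645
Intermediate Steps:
U = 143 (U = (6 + 7)*(11 + 0) = 13*11 = 143)
B(L, n) = -32 - 286*L*n (B(L, n) = -2*((143*L)*n + 16) = -2*(143*L*n + 16) = -2*(16 + 143*L*n) = -32 - 286*L*n)
163 + B(-18, -12)*376 = 163 + (-32 - 286*(-18)*(-12))*376 = 163 + (-32 - 61776)*376 = 163 - 61808*376 = 163 - 23239808 = -23239645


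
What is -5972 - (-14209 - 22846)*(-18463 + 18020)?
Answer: -16421337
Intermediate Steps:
-5972 - (-14209 - 22846)*(-18463 + 18020) = -5972 - (-37055)*(-443) = -5972 - 1*16415365 = -5972 - 16415365 = -16421337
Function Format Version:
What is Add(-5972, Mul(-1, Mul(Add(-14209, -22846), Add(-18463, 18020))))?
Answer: -16421337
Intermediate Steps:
Add(-5972, Mul(-1, Mul(Add(-14209, -22846), Add(-18463, 18020)))) = Add(-5972, Mul(-1, Mul(-37055, -443))) = Add(-5972, Mul(-1, 16415365)) = Add(-5972, -16415365) = -16421337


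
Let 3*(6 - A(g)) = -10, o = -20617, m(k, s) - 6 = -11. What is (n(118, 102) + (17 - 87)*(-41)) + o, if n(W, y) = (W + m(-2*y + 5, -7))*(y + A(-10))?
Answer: -15499/3 ≈ -5166.3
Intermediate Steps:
m(k, s) = -5 (m(k, s) = 6 - 11 = -5)
A(g) = 28/3 (A(g) = 6 - ⅓*(-10) = 6 + 10/3 = 28/3)
n(W, y) = (-5 + W)*(28/3 + y) (n(W, y) = (W - 5)*(y + 28/3) = (-5 + W)*(28/3 + y))
(n(118, 102) + (17 - 87)*(-41)) + o = ((-140/3 - 5*102 + (28/3)*118 + 118*102) + (17 - 87)*(-41)) - 20617 = ((-140/3 - 510 + 3304/3 + 12036) - 70*(-41)) - 20617 = (37742/3 + 2870) - 20617 = 46352/3 - 20617 = -15499/3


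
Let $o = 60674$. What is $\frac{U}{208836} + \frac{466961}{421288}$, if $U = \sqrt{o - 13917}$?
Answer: $\frac{466961}{421288} + \frac{\sqrt{46757}}{208836} \approx 1.1094$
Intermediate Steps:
$U = \sqrt{46757}$ ($U = \sqrt{60674 - 13917} = \sqrt{46757} \approx 216.23$)
$\frac{U}{208836} + \frac{466961}{421288} = \frac{\sqrt{46757}}{208836} + \frac{466961}{421288} = \frac{466961}{421288} + \frac{\sqrt{46757}}{208836}$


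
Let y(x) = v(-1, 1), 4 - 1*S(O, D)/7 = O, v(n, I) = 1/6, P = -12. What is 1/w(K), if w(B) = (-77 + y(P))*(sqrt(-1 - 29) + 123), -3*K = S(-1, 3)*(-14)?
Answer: -246/2329433 + 2*I*sqrt(30)/2329433 ≈ -0.00010561 + 4.7026e-6*I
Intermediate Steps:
v(n, I) = 1/6
S(O, D) = 28 - 7*O
y(x) = 1/6
K = 490/3 (K = -(28 - 7*(-1))*(-14)/3 = -(28 + 7)*(-14)/3 = -35*(-14)/3 = -1/3*(-490) = 490/3 ≈ 163.33)
w(B) = -18901/2 - 461*I*sqrt(30)/6 (w(B) = (-77 + 1/6)*(sqrt(-1 - 29) + 123) = -461*(sqrt(-30) + 123)/6 = -461*(I*sqrt(30) + 123)/6 = -461*(123 + I*sqrt(30))/6 = -18901/2 - 461*I*sqrt(30)/6)
1/w(K) = 1/(-18901/2 - 461*I*sqrt(30)/6)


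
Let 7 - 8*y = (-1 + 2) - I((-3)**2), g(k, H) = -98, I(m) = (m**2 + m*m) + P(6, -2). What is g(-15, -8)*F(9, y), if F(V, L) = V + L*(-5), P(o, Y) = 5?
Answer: 38857/4 ≈ 9714.3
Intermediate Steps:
I(m) = 5 + 2*m**2 (I(m) = (m**2 + m*m) + 5 = (m**2 + m**2) + 5 = 2*m**2 + 5 = 5 + 2*m**2)
y = 173/8 (y = 7/8 - ((-1 + 2) - (5 + 2*((-3)**2)**2))/8 = 7/8 - (1 - (5 + 2*9**2))/8 = 7/8 - (1 - (5 + 2*81))/8 = 7/8 - (1 - (5 + 162))/8 = 7/8 - (1 - 1*167)/8 = 7/8 - (1 - 167)/8 = 7/8 - 1/8*(-166) = 7/8 + 83/4 = 173/8 ≈ 21.625)
F(V, L) = V - 5*L
g(-15, -8)*F(9, y) = -98*(9 - 5*173/8) = -98*(9 - 865/8) = -98*(-793/8) = 38857/4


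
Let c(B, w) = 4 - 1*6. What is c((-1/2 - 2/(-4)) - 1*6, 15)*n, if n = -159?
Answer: 318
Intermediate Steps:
c(B, w) = -2 (c(B, w) = 4 - 6 = -2)
c((-1/2 - 2/(-4)) - 1*6, 15)*n = -2*(-159) = 318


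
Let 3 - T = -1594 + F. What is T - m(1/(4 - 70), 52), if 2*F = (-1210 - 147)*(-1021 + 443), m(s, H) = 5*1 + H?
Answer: -390633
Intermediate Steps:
m(s, H) = 5 + H
F = 392173 (F = ((-1210 - 147)*(-1021 + 443))/2 = (-1357*(-578))/2 = (½)*784346 = 392173)
T = -390576 (T = 3 - (-1594 + 392173) = 3 - 1*390579 = 3 - 390579 = -390576)
T - m(1/(4 - 70), 52) = -390576 - (5 + 52) = -390576 - 1*57 = -390576 - 57 = -390633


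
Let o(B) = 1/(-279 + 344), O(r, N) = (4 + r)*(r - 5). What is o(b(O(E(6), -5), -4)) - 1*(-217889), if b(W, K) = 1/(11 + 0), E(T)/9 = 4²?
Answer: 14162786/65 ≈ 2.1789e+5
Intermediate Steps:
E(T) = 144 (E(T) = 9*4² = 9*16 = 144)
O(r, N) = (-5 + r)*(4 + r) (O(r, N) = (4 + r)*(-5 + r) = (-5 + r)*(4 + r))
b(W, K) = 1/11
o(B) = 1/65
o(b(O(E(6), -5), -4)) - 1*(-217889) = 1/65 - 1*(-217889) = 1/65 + 217889 = 14162786/65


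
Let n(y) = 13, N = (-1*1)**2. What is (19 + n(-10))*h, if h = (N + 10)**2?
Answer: 3872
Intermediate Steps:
N = 1 (N = (-1)**2 = 1)
h = 121 (h = (1 + 10)**2 = 11**2 = 121)
(19 + n(-10))*h = (19 + 13)*121 = 32*121 = 3872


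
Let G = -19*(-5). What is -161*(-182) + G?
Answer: 29397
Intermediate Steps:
G = 95
-161*(-182) + G = -161*(-182) + 95 = 29302 + 95 = 29397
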